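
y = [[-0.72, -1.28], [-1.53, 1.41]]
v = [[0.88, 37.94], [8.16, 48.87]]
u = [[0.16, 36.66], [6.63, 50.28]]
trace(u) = 50.44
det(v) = -266.58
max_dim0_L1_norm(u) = 86.94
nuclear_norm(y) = 3.53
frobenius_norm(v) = 62.41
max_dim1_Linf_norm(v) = 48.87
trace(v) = 49.75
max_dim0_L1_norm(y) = 2.69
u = y + v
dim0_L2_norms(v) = [8.21, 61.87]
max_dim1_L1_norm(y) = 2.94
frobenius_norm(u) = 62.58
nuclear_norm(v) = 66.55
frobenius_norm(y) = 2.55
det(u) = -235.01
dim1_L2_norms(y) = [1.47, 2.08]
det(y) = -2.97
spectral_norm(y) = 2.13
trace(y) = 0.69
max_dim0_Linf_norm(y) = 1.53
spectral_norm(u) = 62.46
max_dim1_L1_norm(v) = 57.03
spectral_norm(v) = 62.26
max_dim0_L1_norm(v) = 86.81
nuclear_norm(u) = 66.23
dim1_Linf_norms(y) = [1.28, 1.53]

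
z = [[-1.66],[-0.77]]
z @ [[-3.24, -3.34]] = [[5.38, 5.54],[2.49, 2.57]]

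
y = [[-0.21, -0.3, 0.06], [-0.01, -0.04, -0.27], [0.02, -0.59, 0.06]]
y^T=[[-0.21, -0.01, 0.02], [-0.3, -0.04, -0.59], [0.06, -0.27, 0.06]]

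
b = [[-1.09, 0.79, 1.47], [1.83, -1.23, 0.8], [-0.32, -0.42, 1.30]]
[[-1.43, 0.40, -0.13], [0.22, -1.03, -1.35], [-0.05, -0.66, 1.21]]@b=[[2.33, -1.57, -1.95], [-1.69, 2.01, -2.26], [-1.54, 0.26, 0.97]]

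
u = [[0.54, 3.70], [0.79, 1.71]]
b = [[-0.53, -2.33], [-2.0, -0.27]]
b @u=[[-2.13, -5.95], [-1.29, -7.86]]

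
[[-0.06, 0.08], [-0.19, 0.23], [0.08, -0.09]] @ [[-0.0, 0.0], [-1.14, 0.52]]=[[-0.09, 0.04], [-0.26, 0.12], [0.1, -0.05]]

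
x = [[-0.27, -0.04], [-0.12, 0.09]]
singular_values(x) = [0.3, 0.1]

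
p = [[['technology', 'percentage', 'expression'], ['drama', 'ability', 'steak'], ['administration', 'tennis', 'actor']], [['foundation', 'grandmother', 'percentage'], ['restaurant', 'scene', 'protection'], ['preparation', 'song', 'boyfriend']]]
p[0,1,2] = 'steak'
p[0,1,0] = 'drama'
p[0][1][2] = 'steak'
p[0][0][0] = 'technology'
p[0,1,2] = 'steak'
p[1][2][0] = 'preparation'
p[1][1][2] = 'protection'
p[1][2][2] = 'boyfriend'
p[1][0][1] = 'grandmother'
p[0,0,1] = 'percentage'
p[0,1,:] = ['drama', 'ability', 'steak']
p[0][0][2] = 'expression'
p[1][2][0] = 'preparation'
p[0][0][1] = 'percentage'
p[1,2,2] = 'boyfriend'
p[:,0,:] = [['technology', 'percentage', 'expression'], ['foundation', 'grandmother', 'percentage']]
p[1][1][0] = 'restaurant'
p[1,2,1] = 'song'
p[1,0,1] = 'grandmother'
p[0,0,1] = 'percentage'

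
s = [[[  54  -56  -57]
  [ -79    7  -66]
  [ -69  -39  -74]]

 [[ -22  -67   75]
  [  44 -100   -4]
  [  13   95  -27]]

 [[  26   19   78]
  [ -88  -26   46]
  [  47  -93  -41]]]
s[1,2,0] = 13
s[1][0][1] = -67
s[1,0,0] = -22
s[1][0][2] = 75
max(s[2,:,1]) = 19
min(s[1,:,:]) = -100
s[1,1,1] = -100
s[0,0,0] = 54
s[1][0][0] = -22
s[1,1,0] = 44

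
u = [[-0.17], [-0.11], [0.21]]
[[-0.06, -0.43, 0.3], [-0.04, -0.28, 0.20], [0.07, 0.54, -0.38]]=u @ [[0.35, 2.55, -1.79]]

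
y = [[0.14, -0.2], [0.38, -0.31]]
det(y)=0.033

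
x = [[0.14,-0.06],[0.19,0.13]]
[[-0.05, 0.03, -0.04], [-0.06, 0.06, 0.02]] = x @ [[-0.34, 0.24, -0.13], [0.07, 0.13, 0.33]]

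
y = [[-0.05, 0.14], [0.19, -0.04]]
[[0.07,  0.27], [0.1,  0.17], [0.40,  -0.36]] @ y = [[0.05,-0.0], [0.03,0.01], [-0.09,0.07]]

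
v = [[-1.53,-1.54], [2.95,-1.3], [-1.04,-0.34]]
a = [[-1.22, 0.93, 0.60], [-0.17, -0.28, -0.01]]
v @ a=[[2.13, -0.99, -0.90], [-3.38, 3.11, 1.78], [1.33, -0.87, -0.62]]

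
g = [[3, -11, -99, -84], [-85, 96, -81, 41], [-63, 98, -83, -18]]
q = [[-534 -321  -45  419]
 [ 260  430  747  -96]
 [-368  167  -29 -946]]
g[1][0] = -85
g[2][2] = -83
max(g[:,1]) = 98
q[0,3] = 419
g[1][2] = -81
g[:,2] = [-99, -81, -83]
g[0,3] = -84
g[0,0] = 3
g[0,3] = -84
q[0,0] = -534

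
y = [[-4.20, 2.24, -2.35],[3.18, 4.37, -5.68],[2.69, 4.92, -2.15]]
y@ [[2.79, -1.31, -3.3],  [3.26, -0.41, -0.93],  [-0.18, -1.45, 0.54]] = [[-3.99,7.99,10.51], [24.14,2.28,-17.63], [23.93,-2.42,-14.61]]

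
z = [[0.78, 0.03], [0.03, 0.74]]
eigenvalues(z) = [0.8, 0.72]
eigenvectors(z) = [[0.88, -0.47], [0.47, 0.88]]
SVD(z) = [[-0.88, -0.47], [-0.47, 0.88]] @ diag([0.7960555127546398, 0.7239444872453601]) @ [[-0.88, -0.47], [-0.47, 0.88]]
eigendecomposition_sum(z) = [[0.62, 0.33], [0.33, 0.18]] + [[0.16, -0.3], [-0.3, 0.56]]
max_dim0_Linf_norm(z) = 0.78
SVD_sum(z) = [[0.62, 0.33], [0.33, 0.18]] + [[0.16, -0.3], [-0.3, 0.56]]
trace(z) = 1.52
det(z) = 0.58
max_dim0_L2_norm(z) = 0.78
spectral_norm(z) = 0.80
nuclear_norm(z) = 1.52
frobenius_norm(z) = 1.08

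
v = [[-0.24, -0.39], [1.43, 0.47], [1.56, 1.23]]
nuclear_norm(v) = 2.96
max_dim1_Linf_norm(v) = 1.56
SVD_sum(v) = [[-0.35,-0.22], [1.24,0.77], [1.68,1.04]] + [[0.11, -0.17], [0.19, -0.30], [-0.12, 0.19]]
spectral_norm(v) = 2.49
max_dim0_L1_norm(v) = 3.23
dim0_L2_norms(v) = [2.13, 1.37]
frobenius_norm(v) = 2.53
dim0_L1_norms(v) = [3.23, 2.09]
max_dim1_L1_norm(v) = 2.79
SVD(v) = [[-0.16, -0.44], [0.59, -0.76], [0.79, 0.47]] @ diag([2.4909299123695425, 0.4661203403228241]) @ [[0.85, 0.53],[-0.53, 0.85]]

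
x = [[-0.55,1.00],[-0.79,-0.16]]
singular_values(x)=[1.18, 0.74]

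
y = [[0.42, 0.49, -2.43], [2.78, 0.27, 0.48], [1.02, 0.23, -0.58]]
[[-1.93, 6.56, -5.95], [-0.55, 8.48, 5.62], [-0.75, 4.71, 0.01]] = y @ [[0.04, 3.43, 1.65], [-2.84, -0.12, -0.77], [0.23, -2.13, 2.58]]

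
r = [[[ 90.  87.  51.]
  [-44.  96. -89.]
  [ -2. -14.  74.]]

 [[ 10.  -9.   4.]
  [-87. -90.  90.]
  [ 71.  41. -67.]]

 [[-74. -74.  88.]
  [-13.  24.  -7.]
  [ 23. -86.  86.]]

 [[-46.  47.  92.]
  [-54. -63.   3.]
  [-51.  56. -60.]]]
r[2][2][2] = 86.0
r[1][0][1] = -9.0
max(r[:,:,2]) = 92.0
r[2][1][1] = 24.0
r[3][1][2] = 3.0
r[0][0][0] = 90.0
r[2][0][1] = -74.0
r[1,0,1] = -9.0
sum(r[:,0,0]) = -20.0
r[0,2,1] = -14.0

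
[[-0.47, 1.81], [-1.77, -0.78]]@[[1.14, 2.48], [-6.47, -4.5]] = [[-12.25, -9.31], [3.03, -0.88]]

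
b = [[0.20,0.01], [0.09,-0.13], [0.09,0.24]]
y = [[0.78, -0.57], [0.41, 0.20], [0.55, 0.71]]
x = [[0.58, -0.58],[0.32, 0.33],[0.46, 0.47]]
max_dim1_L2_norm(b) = 0.26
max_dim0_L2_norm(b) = 0.27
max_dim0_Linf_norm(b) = 0.24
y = b + x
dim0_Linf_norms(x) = [0.58, 0.58]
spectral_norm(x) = 0.82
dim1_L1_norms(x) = [1.16, 0.65, 0.93]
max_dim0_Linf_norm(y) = 0.78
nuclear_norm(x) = 1.62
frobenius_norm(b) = 0.36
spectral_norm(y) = 1.04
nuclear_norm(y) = 1.97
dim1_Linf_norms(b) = [0.2, 0.13, 0.24]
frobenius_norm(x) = 1.15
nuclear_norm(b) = 0.51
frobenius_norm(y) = 1.40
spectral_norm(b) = 0.28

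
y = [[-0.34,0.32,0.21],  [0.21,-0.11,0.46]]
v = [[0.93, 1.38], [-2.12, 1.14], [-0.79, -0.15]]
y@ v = [[-1.16, -0.14], [0.07, 0.10]]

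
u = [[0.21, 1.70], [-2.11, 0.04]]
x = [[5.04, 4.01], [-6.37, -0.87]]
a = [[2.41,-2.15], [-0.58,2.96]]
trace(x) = 4.17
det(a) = 5.89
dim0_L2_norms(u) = [2.12, 1.7]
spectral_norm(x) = 8.78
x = a @ u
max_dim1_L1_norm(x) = 9.05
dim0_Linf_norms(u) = [2.11, 1.7]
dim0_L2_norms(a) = [2.48, 3.66]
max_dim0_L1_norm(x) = 11.41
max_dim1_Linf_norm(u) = 2.11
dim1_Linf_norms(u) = [1.7, 2.11]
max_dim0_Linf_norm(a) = 2.96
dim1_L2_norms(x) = [6.44, 6.43]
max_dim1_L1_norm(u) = 2.15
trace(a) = 5.37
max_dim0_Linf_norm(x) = 6.37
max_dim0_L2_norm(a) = 3.66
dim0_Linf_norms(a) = [2.41, 2.96]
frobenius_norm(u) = 2.72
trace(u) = 0.25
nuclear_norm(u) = 3.82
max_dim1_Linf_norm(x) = 6.37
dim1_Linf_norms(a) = [2.41, 2.96]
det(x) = 21.16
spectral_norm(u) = 2.13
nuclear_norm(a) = 5.59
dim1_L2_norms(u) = [1.71, 2.11]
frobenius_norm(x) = 9.10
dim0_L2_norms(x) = [8.12, 4.1]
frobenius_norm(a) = 4.42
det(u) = 3.60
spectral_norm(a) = 4.19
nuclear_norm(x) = 11.19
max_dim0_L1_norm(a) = 5.11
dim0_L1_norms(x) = [11.41, 4.88]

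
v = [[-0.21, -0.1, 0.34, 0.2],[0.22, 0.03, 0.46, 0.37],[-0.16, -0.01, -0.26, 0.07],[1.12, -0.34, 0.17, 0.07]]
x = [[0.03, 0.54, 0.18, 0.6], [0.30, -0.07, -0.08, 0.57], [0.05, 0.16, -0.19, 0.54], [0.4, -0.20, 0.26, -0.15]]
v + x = [[-0.18, 0.44, 0.52, 0.80],  [0.52, -0.04, 0.38, 0.94],  [-0.11, 0.15, -0.45, 0.61],  [1.52, -0.54, 0.43, -0.08]]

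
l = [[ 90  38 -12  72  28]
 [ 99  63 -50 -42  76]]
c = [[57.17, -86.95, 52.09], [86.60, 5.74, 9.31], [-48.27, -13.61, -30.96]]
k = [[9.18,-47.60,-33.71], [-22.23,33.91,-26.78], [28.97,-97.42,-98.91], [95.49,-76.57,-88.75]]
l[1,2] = -50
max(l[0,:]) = 90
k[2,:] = [28.97, -97.42, -98.91]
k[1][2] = -26.78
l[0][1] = 38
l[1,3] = -42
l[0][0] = 90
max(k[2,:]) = 28.97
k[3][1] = -76.57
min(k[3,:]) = -88.75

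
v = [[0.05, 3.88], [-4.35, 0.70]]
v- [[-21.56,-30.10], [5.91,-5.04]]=[[21.61, 33.98], [-10.26, 5.74]]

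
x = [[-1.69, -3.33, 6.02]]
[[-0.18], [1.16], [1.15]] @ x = [[0.30, 0.60, -1.08], [-1.96, -3.86, 6.98], [-1.94, -3.83, 6.92]]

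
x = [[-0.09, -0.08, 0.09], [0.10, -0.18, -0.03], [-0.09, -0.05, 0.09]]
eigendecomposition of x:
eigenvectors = [[-0.56+0.00j,0.64+0.00j,0.64-0.00j], [(-0.16+0j),(0.59-0.14j),(0.59+0.14j)], [(-0.81+0j),(0.46+0.01j),(0.46-0.01j)]]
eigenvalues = [(0.02+0j), (-0.1+0.02j), (-0.1-0.02j)]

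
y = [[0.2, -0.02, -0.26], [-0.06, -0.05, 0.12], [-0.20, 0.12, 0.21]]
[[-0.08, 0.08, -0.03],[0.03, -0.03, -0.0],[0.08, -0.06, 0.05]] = y@ [[-0.1, 0.35, -0.39], [0.13, 0.13, 0.09], [0.23, -0.05, -0.19]]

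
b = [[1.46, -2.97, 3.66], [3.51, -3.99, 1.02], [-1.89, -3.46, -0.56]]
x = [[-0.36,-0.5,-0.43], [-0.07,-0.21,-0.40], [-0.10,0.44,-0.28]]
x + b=[[1.1, -3.47, 3.23], [3.44, -4.20, 0.62], [-1.99, -3.02, -0.84]]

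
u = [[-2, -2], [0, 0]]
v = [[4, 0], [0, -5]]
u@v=[[-8, 10], [0, 0]]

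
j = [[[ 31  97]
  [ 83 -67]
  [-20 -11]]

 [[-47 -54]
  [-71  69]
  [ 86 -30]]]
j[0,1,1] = -67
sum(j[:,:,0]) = 62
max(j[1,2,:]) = 86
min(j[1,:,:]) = -71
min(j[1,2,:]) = -30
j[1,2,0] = 86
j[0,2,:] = [-20, -11]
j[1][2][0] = 86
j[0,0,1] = 97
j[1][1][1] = 69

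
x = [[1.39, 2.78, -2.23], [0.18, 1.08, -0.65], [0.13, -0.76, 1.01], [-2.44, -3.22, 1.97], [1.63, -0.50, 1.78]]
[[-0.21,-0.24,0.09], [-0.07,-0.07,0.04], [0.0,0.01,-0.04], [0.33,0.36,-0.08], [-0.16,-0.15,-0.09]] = x @ [[-0.07, -0.08, -0.03], [-0.08, -0.07, 0.04], [-0.05, -0.03, -0.01]]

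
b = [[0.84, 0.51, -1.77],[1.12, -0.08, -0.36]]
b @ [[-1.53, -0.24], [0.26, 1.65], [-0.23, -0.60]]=[[-0.75, 1.7], [-1.65, -0.18]]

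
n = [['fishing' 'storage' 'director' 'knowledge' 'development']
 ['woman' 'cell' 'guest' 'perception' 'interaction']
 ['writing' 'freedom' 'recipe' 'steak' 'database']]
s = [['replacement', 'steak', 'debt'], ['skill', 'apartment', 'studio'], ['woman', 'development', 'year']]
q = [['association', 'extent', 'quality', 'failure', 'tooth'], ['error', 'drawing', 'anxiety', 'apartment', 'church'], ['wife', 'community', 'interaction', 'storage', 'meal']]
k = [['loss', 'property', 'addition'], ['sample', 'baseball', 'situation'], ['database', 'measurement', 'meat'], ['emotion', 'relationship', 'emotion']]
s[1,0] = 'skill'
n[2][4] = 'database'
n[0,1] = 'storage'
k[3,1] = 'relationship'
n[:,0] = ['fishing', 'woman', 'writing']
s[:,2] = ['debt', 'studio', 'year']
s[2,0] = 'woman'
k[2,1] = 'measurement'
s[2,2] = 'year'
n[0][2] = 'director'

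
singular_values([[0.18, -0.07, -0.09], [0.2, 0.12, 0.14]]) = [0.28, 0.2]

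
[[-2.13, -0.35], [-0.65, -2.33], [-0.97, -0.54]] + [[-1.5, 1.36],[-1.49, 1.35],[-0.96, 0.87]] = [[-3.63, 1.01],  [-2.14, -0.98],  [-1.93, 0.33]]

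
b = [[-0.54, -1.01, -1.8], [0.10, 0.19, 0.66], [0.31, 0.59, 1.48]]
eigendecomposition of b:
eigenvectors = [[-0.73,0.98,0.88],[0.28,0.08,-0.48],[0.62,-0.20,0.01]]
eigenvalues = [1.38, -0.25, -0.0]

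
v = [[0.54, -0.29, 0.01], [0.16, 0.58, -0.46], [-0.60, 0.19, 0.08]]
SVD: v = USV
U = [[-0.69, -0.06, 0.72], [0.22, -0.97, 0.14], [0.69, 0.25, 0.68]]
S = [0.88, 0.76, 0.0]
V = [[-0.85, 0.52, -0.06], [-0.44, -0.66, 0.61], [-0.28, -0.55, -0.79]]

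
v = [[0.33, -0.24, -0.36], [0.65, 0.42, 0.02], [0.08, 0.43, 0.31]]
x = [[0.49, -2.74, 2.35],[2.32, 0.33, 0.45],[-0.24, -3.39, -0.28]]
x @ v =[[-1.43, -0.26, 0.5], [1.02, -0.22, -0.69], [-2.31, -1.49, -0.07]]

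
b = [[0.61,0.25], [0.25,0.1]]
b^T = [[0.61, 0.25],  [0.25, 0.1]]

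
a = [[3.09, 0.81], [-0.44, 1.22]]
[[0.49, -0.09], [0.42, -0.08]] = a @ [[0.06, -0.01], [0.37, -0.07]]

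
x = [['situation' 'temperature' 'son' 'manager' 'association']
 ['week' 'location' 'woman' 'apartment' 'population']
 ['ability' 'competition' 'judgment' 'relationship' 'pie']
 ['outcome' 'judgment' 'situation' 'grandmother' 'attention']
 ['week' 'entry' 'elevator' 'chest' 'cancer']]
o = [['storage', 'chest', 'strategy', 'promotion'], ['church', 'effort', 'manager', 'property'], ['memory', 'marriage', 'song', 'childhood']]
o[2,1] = 'marriage'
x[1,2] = 'woman'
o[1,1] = 'effort'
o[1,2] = 'manager'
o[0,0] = 'storage'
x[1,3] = 'apartment'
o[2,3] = 'childhood'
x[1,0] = 'week'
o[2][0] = 'memory'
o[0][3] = 'promotion'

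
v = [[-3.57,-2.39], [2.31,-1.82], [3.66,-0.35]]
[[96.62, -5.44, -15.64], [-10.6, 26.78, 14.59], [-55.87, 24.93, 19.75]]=v @[[-16.74, 6.15, 5.27],[-15.42, -6.91, -1.33]]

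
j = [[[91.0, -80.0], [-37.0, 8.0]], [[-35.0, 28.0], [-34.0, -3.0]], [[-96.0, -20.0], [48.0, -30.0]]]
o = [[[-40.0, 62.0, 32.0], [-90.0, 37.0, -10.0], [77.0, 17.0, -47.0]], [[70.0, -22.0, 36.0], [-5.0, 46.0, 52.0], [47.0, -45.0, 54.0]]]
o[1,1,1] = 46.0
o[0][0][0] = -40.0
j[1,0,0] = -35.0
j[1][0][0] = -35.0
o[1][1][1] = 46.0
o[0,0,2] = 32.0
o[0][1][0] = -90.0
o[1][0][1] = -22.0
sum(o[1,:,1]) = -21.0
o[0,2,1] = 17.0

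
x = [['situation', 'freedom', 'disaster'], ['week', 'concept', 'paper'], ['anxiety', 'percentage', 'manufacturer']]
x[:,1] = ['freedom', 'concept', 'percentage']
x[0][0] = 'situation'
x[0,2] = 'disaster'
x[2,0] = 'anxiety'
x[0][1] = 'freedom'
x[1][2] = 'paper'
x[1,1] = 'concept'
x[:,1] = ['freedom', 'concept', 'percentage']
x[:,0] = ['situation', 'week', 'anxiety']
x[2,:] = ['anxiety', 'percentage', 'manufacturer']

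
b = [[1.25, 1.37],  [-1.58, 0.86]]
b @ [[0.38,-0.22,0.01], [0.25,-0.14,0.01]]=[[0.82,-0.47,0.03],[-0.39,0.23,-0.01]]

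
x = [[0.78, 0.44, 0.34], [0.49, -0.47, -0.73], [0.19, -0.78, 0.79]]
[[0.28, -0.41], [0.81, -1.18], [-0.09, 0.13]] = x @ [[0.7, -1.02], [-0.22, 0.32], [-0.50, 0.73]]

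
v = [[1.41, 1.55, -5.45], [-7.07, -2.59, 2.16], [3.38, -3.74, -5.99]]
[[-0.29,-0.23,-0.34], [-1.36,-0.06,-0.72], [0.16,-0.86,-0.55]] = v @ [[0.23, -0.01, 0.11], [-0.01, 0.11, 0.07], [0.11, 0.07, 0.11]]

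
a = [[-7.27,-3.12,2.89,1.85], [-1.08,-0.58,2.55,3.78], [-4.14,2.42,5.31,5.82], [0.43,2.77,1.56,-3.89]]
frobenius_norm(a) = 14.39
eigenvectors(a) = [[-0.12, -0.79, 0.57, 0.82],[-0.38, -0.20, -0.53, -0.31],[-0.89, -0.4, 0.62, 0.15],[-0.22, 0.42, -0.11, 0.46]]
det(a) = -397.03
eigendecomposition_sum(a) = [[-0.22, 0.48, 0.71, 0.5], [-0.69, 1.49, 2.18, 1.53], [-1.60, 3.47, 5.07, 3.57], [-0.4, 0.88, 1.28, 0.9]] + [[-4.61, -4.42, 1.33, 4.77], [-1.17, -1.12, 0.34, 1.21], [-2.36, -2.26, 0.68, 2.44], [2.43, 2.33, -0.7, -2.51]] + [[0.3, 1.18, -0.67, 0.49], [-0.28, -1.09, 0.62, -0.45], [0.33, 1.28, -0.73, 0.53], [-0.06, -0.23, 0.13, -0.09]] + [[-2.75, -0.37, 1.52, -3.90], [1.05, 0.14, -0.58, 1.50], [-0.51, -0.07, 0.28, -0.72], [-1.54, -0.21, 0.85, -2.18]]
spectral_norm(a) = 12.18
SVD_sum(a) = [[-4.67, -0.51, 3.68, 4.30], [-2.67, -0.29, 2.11, 2.46], [-5.41, -0.59, 4.26, 4.98], [1.24, 0.13, -0.98, -1.15]] + [[-1.94, -3.18, -1.46, -1.23], [0.49, 0.80, 0.37, 0.31], [1.61, 2.65, 1.22, 1.02], [0.79, 1.3, 0.60, 0.5]] + [[-0.68, 0.59, 0.64, -1.22], [0.65, -0.56, -0.61, 1.16], [-0.14, 0.12, 0.13, -0.25], [-1.78, 1.54, 1.68, -3.19]] + [[0.02,-0.02,0.03,-0.01], [0.46,-0.53,0.68,-0.15], [-0.2,0.24,-0.30,0.07], [0.17,-0.20,0.26,-0.06]]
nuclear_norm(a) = 24.01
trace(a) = -6.43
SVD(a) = [[-0.60,  0.72,  -0.34,  0.04],  [-0.35,  -0.18,  0.32,  0.86],  [-0.70,  -0.6,  -0.07,  -0.38],  [0.16,  -0.29,  -0.88,  0.33]] @ diag([12.178842589311246, 5.8045899756915125, 4.878617446964325, 1.1511820903121477]) @ [[0.63, 0.07, -0.50, -0.58], [-0.46, -0.76, -0.35, -0.29], [0.41, -0.36, -0.39, 0.74], [0.46, -0.54, 0.69, -0.15]]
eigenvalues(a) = [7.24, -7.55, -1.61, -4.51]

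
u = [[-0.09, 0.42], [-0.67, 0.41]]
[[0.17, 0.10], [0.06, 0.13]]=u @ [[0.17, -0.06], [0.43, 0.22]]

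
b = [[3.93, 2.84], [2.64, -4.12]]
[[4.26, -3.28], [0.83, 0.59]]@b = [[8.08, 25.61], [4.82, -0.07]]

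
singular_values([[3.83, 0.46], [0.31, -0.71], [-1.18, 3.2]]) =[4.12, 3.18]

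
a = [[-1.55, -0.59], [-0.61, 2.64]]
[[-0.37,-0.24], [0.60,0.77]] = a@ [[0.14, 0.04], [0.26, 0.30]]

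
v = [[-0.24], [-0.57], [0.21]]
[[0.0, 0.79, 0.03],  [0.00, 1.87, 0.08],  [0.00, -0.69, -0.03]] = v @ [[-0.0, -3.28, -0.14]]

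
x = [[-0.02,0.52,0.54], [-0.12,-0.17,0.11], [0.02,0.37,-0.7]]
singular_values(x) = [0.89, 0.66, 0.11]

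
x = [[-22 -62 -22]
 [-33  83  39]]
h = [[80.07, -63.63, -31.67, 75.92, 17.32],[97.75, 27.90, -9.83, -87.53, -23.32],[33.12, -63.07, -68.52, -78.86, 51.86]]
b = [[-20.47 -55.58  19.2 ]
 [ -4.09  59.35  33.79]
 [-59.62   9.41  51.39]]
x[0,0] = -22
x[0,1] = -62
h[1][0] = 97.75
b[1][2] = 33.79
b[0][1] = -55.58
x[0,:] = [-22, -62, -22]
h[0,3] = 75.92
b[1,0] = -4.09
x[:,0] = [-22, -33]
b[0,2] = 19.2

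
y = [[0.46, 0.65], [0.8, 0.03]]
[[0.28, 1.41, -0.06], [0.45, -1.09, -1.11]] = y @ [[0.56, -1.48, -1.42], [0.04, 3.22, 0.91]]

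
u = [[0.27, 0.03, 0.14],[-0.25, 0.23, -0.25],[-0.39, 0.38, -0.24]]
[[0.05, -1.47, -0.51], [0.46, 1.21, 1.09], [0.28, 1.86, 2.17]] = u@[[1.68, -5.3, -3.64], [0.56, -0.64, 3.61], [-3.00, -0.14, 2.61]]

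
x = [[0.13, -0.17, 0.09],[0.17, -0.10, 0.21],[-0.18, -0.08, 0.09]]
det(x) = 0.01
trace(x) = 0.12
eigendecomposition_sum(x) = [[(0.04+0.07j), (-0.07+0.02j), (0.06+0.02j)],[(0.11+0.05j), -0.06+0.09j, 0.09-0.02j],[(-0.04+0.09j), -0.07-0.05j, (0.02+0.07j)]] + [[(0.04-0.07j), (-0.07-0.02j), 0.06-0.02j], [(0.11-0.05j), -0.06-0.09j, 0.09+0.02j], [-0.04-0.09j, -0.07+0.05j, (0.02-0.07j)]] + [[0.05-0.00j, -0.03+0.00j, -0.03+0.00j],[-0.06+0.00j, (0.03-0j), 0.03-0.00j],[(-0.1+0j), 0.06-0.00j, 0.05-0.00j]]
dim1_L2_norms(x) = [0.23, 0.29, 0.22]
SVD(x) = [[-0.61,-0.05,0.79], [-0.79,-0.02,-0.62], [0.05,-1.0,-0.02]] @ diag([0.35838498764493404, 0.21617197741290528, 0.09289713026856575]) @ [[-0.62, 0.5, -0.60],[0.78, 0.42, -0.46],[0.02, -0.76, -0.65]]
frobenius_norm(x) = 0.43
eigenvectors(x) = [[0.38+0.29j, 0.38-0.29j, -0.39+0.00j],  [0.70+0.00j, 0.70-0.00j, (0.44+0j)],  [0.54j, 0.00-0.54j, 0.81+0.00j]]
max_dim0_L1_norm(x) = 0.48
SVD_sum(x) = [[0.14,-0.11,0.13],[0.18,-0.14,0.17],[-0.01,0.01,-0.01]] + [[-0.01,-0.0,0.00], [-0.0,-0.0,0.0], [-0.17,-0.09,0.10]] + [[0.00, -0.06, -0.05], [-0.00, 0.04, 0.04], [-0.0, 0.00, 0.00]]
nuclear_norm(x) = 0.67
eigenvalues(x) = [(-0.01+0.23j), (-0.01-0.23j), (0.13+0j)]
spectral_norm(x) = 0.36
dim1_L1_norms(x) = [0.39, 0.48, 0.35]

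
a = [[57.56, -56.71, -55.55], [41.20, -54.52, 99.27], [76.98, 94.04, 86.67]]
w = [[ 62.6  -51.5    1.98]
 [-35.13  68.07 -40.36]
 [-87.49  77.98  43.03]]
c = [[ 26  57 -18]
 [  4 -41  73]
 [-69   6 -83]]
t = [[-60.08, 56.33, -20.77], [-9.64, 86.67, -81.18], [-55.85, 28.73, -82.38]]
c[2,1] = 6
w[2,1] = 77.98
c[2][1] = 6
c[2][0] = -69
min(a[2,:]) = 76.98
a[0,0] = 57.56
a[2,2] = 86.67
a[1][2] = 99.27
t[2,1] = 28.73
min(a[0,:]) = -56.71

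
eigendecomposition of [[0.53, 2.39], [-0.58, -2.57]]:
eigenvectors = [[0.98, -0.68], [-0.22, 0.73]]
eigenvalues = [-0.01, -2.03]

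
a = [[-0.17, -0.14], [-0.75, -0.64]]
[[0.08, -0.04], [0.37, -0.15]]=a @ [[-0.19, 0.39], [-0.36, -0.22]]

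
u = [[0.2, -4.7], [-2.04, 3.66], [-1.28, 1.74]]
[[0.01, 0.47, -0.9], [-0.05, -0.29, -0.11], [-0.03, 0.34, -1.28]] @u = [[0.20, 0.11], [0.72, -1.02], [0.94, -0.84]]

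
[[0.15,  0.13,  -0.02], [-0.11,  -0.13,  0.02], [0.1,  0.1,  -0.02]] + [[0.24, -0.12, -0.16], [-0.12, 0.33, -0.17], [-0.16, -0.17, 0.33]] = [[0.39, 0.01, -0.18], [-0.23, 0.2, -0.15], [-0.06, -0.07, 0.31]]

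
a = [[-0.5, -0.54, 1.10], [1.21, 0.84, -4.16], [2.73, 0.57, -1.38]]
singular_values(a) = [5.19, 1.97, 0.28]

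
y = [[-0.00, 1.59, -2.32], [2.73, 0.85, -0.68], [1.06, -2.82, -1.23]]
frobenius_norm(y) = 5.21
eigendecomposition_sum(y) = [[(-0.5+0.82j), 0.05-0.79j, -0.79-0.32j], [0.73-0.03j, -0.52+0.30j, (0.13+0.64j)], [0.81+1.06j, -1.00-0.46j, (-0.82+0.86j)]] + [[(-0.5-0.82j), (0.05+0.79j), -0.79+0.32j],[(0.73+0.03j), (-0.52-0.3j), (0.13-0.64j)],[(0.81-1.06j), (-1+0.46j), (-0.82-0.86j)]] + [[1.00+0.00j, (1.49-0j), (-0.74+0j)], [(1.27+0j), 1.89-0.00j, -0.93+0.00j], [-0.55-0.00j, -0.83+0.00j, (0.41-0j)]]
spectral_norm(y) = 3.37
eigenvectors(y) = [[(0.2+0.5j), 0.20-0.50j, -0.59+0.00j], [(0.23-0.33j), (0.23+0.33j), -0.74+0.00j], [0.74+0.00j, (0.74-0j), (0.32+0j)]]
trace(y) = -0.38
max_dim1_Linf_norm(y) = 2.82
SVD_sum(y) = [[-0.23, 1.76, -0.17], [-0.07, 0.54, -0.05], [0.37, -2.77, 0.26]] + [[1.19, 0.06, -0.99],  [1.96, 0.10, -1.64],  [1.14, 0.06, -0.95]] + [[-0.96, -0.24, -1.16],[0.84, 0.21, 1.01],[-0.45, -0.11, -0.54]]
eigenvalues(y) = [(-1.84+1.98j), (-1.84-1.98j), (3.3+0j)]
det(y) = 24.14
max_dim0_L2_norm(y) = 3.35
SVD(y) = [[-0.53, 0.46, -0.71], [-0.16, 0.77, 0.62], [0.83, 0.44, -0.33]] @ diag([3.3715171659618717, 3.3444310925901735, 2.1412269068318115]) @ [[0.13,-0.99,0.09], [0.77,0.04,-0.64], [0.63,0.16,0.76]]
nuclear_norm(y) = 8.86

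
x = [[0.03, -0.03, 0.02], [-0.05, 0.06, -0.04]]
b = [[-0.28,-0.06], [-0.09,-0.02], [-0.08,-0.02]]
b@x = [[-0.01, 0.0, -0.0], [-0.0, 0.0, -0.0], [-0.0, 0.00, -0.0]]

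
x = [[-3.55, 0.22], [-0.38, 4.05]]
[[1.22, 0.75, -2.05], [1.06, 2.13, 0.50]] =x @ [[-0.33, -0.18, 0.59], [0.23, 0.51, 0.18]]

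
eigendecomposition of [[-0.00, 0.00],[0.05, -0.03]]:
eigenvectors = [[0.0, 0.51], [1.0, 0.86]]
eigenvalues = [-0.03, -0.0]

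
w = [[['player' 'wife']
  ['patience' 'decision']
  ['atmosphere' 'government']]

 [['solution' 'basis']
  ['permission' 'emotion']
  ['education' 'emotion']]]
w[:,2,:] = [['atmosphere', 'government'], ['education', 'emotion']]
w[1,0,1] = 'basis'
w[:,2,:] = [['atmosphere', 'government'], ['education', 'emotion']]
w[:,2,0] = ['atmosphere', 'education']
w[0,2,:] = ['atmosphere', 'government']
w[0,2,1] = 'government'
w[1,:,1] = ['basis', 'emotion', 'emotion']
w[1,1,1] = 'emotion'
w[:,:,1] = [['wife', 'decision', 'government'], ['basis', 'emotion', 'emotion']]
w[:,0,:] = [['player', 'wife'], ['solution', 'basis']]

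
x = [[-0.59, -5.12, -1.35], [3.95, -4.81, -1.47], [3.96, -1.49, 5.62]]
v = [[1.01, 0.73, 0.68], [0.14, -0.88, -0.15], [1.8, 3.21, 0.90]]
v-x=[[1.60, 5.85, 2.03], [-3.81, 3.93, 1.32], [-2.16, 4.70, -4.72]]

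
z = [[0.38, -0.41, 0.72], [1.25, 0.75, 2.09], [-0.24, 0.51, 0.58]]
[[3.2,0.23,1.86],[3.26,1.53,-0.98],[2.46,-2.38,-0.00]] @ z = [[1.06, -0.19, 3.86], [3.39, -0.69, 4.98], [-2.04, -2.79, -3.2]]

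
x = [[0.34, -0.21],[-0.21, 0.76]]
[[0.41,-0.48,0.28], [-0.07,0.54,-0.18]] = x@[[1.39, -1.19, 0.80], [0.29, 0.38, -0.02]]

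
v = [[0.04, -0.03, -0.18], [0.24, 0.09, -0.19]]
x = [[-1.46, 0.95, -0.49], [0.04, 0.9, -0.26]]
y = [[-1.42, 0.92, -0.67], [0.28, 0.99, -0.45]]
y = v + x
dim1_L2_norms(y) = [1.82, 1.12]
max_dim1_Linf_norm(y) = 1.42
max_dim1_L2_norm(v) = 0.32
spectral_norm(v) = 0.35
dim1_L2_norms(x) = [1.81, 0.94]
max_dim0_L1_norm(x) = 1.85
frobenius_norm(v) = 0.37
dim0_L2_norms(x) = [1.46, 1.31, 0.55]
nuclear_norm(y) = 2.88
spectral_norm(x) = 1.89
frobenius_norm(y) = 2.14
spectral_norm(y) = 1.90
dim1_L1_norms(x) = [2.9, 1.2]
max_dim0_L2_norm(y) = 1.45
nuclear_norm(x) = 2.65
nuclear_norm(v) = 0.47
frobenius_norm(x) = 2.04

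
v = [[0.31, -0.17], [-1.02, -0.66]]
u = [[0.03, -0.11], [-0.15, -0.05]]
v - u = [[0.28,-0.06], [-0.87,-0.61]]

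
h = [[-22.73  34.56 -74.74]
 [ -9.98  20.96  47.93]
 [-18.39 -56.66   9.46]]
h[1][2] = 47.93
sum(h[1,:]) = 58.91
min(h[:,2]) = -74.74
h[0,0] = -22.73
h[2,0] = -18.39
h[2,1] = -56.66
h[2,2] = 9.46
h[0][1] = 34.56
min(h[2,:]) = -56.66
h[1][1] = 20.96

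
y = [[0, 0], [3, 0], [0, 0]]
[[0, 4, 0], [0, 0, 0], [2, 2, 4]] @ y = [[12, 0], [0, 0], [6, 0]]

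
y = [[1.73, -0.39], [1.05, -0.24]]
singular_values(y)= [2.07, 0.0]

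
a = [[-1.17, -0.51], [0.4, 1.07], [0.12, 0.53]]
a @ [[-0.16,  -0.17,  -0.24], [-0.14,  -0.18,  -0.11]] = [[0.26, 0.29, 0.34], [-0.21, -0.26, -0.21], [-0.09, -0.12, -0.09]]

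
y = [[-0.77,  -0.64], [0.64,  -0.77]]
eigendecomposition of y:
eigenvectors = [[0.71j, -0.71j], [0.71+0.00j, 0.71-0.00j]]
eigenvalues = [(-0.77+0.64j), (-0.77-0.64j)]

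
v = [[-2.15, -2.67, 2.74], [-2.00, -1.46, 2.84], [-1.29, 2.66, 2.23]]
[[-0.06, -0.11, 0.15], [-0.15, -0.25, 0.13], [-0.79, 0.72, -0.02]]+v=[[-2.21,-2.78,2.89], [-2.15,-1.71,2.97], [-2.08,3.38,2.21]]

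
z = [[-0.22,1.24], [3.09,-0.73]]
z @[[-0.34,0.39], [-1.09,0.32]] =[[-1.28, 0.31],[-0.25, 0.97]]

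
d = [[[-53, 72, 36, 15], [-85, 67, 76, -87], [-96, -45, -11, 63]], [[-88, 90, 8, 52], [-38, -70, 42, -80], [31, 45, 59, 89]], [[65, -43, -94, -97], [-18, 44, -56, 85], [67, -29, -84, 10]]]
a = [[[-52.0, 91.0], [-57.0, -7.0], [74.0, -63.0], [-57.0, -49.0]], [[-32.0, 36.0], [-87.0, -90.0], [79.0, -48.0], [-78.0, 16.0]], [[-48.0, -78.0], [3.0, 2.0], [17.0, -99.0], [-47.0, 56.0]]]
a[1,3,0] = -78.0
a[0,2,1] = -63.0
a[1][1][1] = -90.0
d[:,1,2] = [76, 42, -56]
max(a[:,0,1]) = 91.0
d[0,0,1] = 72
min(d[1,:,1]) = -70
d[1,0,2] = 8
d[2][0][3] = -97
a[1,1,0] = -87.0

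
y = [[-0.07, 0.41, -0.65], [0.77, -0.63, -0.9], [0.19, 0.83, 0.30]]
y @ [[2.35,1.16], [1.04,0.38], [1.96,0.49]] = [[-1.01, -0.24], [-0.61, 0.21], [1.90, 0.68]]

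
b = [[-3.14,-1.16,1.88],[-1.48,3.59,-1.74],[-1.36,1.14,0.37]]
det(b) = -7.77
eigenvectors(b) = [[0.92, -0.18, 0.04], [0.28, -0.61, -0.90], [0.28, -0.77, -0.44]]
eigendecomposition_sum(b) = [[-3.09, -0.79, 1.35], [-0.96, -0.24, 0.42], [-0.95, -0.24, 0.41]] + [[-0.06, -0.20, 0.39], [-0.2, -0.66, 1.33], [-0.25, -0.84, 1.67]] + [[0.01, -0.18, 0.14], [-0.32, 4.49, -3.48], [-0.16, 2.22, -1.72]]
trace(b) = 0.82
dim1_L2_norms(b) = [3.84, 4.26, 1.81]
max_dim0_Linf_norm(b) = 3.59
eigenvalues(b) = [-2.92, 0.95, 2.79]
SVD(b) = [[0.31,0.91,-0.29],[-0.92,0.21,-0.32],[-0.23,0.36,0.90]] @ diag([4.515698668678223, 3.9433153137858086, 0.4364972734852327]) @ [[0.16,-0.87,0.47], [-0.93,0.03,0.37], [0.34,0.49,0.80]]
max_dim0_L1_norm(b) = 5.98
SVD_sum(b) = [[0.22, -1.21, 0.65], [-0.66, 3.63, -1.94], [-0.16, 0.90, -0.48]] + [[-3.32, 0.11, 1.33], [-0.77, 0.03, 0.31], [-1.33, 0.04, 0.54]] + [[-0.04, -0.06, -0.1], [-0.05, -0.07, -0.11], [0.13, 0.19, 0.32]]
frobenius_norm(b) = 6.01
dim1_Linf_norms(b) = [3.14, 3.59, 1.36]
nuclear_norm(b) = 8.90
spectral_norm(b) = 4.52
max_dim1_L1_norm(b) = 6.81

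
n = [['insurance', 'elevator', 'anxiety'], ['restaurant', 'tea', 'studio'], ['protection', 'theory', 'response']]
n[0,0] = 'insurance'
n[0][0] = 'insurance'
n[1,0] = 'restaurant'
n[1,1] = 'tea'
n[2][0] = 'protection'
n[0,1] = 'elevator'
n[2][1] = 'theory'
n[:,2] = ['anxiety', 'studio', 'response']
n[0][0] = 'insurance'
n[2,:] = ['protection', 'theory', 'response']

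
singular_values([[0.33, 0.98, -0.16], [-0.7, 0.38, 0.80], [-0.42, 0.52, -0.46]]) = [1.19, 1.11, 0.61]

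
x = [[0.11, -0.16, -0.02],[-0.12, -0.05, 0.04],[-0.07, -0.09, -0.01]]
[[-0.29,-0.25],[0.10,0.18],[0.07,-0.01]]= x @ [[-1.76, -0.98],[0.84, 0.60],[-1.76, 2.40]]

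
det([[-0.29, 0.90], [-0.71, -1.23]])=0.996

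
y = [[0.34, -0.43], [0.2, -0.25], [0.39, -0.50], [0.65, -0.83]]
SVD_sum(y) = [[0.34, -0.43], [0.2, -0.25], [0.39, -0.5], [0.65, -0.83]] + [[0.0,0.00], [0.0,0.0], [-0.00,-0.0], [-0.00,-0.0]]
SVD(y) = [[-0.4,-0.5], [-0.23,-0.72], [-0.46,0.43], [-0.76,0.22]] @ diag([1.3843707520658344, 0.0041977166027491]) @ [[-0.62, 0.79], [-0.79, -0.62]]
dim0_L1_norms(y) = [1.58, 2.01]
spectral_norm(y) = 1.38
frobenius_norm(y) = 1.38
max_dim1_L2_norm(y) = 1.05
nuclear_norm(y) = 1.39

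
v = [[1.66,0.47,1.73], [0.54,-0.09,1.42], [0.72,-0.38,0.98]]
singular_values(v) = [3.05, 0.69, 0.35]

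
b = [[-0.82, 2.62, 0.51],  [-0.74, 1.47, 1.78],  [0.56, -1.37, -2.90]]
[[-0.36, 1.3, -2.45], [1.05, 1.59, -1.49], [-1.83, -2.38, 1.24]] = b@[[-0.51, 0.52, 0.69], [-0.44, 0.53, -0.73], [0.74, 0.67, 0.05]]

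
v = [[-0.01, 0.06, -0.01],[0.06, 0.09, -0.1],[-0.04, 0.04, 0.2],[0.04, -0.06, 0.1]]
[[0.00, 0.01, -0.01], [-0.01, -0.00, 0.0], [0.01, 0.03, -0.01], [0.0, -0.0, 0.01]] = v@[[-0.12, -0.10, 0.12], [-0.01, 0.15, -0.09], [0.05, 0.09, -0.03]]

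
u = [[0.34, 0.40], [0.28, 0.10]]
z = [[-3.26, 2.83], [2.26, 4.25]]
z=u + [[-3.6, 2.43], [1.98, 4.15]]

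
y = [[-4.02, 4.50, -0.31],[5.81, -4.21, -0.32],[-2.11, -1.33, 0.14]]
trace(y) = -8.09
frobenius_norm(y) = 9.71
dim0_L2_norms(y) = [7.37, 6.3, 0.47]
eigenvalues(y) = [-9.23, 1.69, -0.55]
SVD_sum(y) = [[-4.59, 3.82, 0.04],[5.5, -4.58, -0.05],[-0.59, 0.49, 0.00]] + [[0.58,0.70,-0.11], [0.32,0.39,-0.06], [-1.51,-1.81,0.28]] + [[-0.02, -0.02, -0.24],[-0.02, -0.02, -0.22],[-0.01, -0.01, -0.14]]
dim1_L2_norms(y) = [6.04, 7.18, 2.5]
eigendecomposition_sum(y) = [[-4.54, 4.07, -0.01], [5.24, -4.69, 0.01], [-0.28, 0.25, -0.00]] + [[0.60, 0.51, -0.23], [0.67, 0.57, -0.25], [-1.39, -1.18, 0.52]] + [[-0.08,-0.08,-0.07], [-0.09,-0.09,-0.08], [-0.44,-0.40,-0.38]]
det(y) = 8.61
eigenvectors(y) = [[0.65, -0.36, 0.18],[-0.75, -0.40, 0.21],[0.04, 0.84, 0.96]]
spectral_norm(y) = 9.35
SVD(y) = [[-0.64, -0.35, 0.68], [0.77, -0.2, 0.61], [-0.08, 0.91, 0.4]] @ diag([9.352551420517715, 2.5949354247570144, 0.3546717749034546]) @ [[0.77, -0.64, -0.01], [-0.64, -0.76, 0.12], [-0.08, -0.09, -0.99]]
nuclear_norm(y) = 12.30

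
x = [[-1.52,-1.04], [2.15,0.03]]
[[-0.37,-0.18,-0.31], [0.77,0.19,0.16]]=x@[[0.36, 0.09, 0.07], [-0.17, 0.04, 0.20]]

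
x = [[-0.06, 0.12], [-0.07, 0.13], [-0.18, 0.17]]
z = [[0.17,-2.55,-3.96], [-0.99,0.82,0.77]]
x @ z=[[-0.13, 0.25, 0.33], [-0.14, 0.29, 0.38], [-0.20, 0.60, 0.84]]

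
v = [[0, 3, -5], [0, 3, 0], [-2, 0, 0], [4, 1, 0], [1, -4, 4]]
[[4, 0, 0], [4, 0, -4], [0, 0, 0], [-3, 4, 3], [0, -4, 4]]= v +[[4, -3, 5], [4, -3, -4], [2, 0, 0], [-7, 3, 3], [-1, 0, 0]]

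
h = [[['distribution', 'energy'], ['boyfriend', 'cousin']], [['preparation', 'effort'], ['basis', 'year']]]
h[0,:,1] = ['energy', 'cousin']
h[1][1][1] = 'year'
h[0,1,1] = 'cousin'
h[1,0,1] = 'effort'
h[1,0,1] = 'effort'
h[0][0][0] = 'distribution'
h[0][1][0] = 'boyfriend'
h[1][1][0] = 'basis'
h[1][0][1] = 'effort'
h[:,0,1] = ['energy', 'effort']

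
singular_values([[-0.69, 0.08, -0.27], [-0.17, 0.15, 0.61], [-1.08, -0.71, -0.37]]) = [1.48, 0.64, 0.41]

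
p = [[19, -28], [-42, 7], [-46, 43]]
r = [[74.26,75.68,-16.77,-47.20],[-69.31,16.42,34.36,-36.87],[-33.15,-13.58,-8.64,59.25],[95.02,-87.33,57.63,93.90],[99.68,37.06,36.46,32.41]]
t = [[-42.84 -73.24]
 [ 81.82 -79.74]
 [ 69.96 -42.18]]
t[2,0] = 69.96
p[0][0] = 19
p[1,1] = 7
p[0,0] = 19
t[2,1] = -42.18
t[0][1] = -73.24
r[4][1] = 37.06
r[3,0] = 95.02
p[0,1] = -28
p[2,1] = 43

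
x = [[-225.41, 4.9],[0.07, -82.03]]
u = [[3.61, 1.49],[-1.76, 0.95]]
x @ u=[[-822.35, -331.21], [144.63, -77.82]]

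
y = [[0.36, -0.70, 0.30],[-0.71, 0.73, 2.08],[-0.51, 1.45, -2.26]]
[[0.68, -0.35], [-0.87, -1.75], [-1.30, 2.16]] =y @ [[-0.17,-0.41],[-1.10,-0.12],[-0.09,-0.94]]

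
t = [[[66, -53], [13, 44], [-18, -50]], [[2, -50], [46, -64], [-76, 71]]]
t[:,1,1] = [44, -64]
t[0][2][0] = -18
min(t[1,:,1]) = -64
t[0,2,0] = -18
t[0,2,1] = -50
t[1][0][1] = -50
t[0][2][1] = -50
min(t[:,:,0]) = -76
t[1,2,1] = 71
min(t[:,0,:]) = -53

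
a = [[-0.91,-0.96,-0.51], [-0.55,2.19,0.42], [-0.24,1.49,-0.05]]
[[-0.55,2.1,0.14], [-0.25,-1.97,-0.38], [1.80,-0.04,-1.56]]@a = [[-0.69, 5.34, 1.16], [1.4, -4.64, -0.68], [-1.24, -4.14, -0.86]]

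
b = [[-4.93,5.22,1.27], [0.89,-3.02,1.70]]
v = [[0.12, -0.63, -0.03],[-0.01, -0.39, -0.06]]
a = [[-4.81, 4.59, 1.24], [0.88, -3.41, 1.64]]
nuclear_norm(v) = 0.83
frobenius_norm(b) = 8.12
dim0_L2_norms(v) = [0.12, 0.74, 0.07]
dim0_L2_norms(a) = [4.89, 5.72, 2.06]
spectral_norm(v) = 0.75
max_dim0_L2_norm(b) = 6.03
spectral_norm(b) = 7.75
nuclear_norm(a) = 9.97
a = v + b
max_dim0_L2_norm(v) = 0.74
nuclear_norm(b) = 10.19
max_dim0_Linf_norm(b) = 5.22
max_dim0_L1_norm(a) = 8.0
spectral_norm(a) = 7.34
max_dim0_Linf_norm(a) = 4.81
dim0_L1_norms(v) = [0.13, 1.02, 0.09]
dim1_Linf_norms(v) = [0.63, 0.39]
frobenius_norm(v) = 0.75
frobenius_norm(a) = 7.80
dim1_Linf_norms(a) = [4.81, 3.41]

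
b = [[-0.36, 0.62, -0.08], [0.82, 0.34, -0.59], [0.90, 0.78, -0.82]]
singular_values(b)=[1.78, 0.75, 0.0]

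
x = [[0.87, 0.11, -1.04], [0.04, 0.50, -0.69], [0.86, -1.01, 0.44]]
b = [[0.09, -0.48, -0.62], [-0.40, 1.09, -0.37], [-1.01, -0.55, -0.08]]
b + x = [[0.96, -0.37, -1.66], [-0.36, 1.59, -1.06], [-0.15, -1.56, 0.36]]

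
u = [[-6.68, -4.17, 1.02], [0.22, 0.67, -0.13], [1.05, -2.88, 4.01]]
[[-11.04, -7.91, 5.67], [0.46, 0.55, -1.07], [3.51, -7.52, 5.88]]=u @[[1.57, 0.77, 0.20], [0.30, 0.19, -1.62], [0.68, -1.94, 0.25]]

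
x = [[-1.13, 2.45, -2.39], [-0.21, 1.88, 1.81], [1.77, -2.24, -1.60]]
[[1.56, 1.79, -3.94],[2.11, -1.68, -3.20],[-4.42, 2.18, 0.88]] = x@[[-1.44, 0.45, -2.05], [0.47, 0.04, -2.24], [0.51, -0.92, 0.32]]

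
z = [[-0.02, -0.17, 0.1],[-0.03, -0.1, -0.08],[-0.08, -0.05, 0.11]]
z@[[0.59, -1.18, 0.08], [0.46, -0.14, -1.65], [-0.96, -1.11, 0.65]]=[[-0.19, -0.06, 0.34], [0.01, 0.14, 0.11], [-0.18, -0.02, 0.15]]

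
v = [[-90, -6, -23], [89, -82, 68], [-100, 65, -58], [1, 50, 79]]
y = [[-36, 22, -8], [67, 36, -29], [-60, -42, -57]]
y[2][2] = -57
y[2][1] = -42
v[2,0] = -100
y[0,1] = 22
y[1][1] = 36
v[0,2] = -23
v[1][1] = -82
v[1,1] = -82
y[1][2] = -29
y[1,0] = 67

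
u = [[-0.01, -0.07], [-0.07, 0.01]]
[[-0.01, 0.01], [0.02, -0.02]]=u@[[-0.22, 0.33], [0.12, -0.17]]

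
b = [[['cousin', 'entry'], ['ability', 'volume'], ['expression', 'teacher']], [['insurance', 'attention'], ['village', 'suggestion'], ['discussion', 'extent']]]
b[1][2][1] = 'extent'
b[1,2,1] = 'extent'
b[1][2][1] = 'extent'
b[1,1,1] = 'suggestion'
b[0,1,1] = 'volume'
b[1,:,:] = [['insurance', 'attention'], ['village', 'suggestion'], ['discussion', 'extent']]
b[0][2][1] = 'teacher'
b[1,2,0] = 'discussion'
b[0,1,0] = 'ability'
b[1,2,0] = 'discussion'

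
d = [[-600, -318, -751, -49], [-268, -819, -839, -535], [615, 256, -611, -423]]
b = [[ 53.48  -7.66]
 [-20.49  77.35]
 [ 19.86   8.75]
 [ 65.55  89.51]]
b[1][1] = 77.35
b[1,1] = 77.35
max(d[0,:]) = -49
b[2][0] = 19.86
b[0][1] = -7.66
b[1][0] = -20.49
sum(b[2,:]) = 28.61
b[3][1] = 89.51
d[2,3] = -423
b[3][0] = 65.55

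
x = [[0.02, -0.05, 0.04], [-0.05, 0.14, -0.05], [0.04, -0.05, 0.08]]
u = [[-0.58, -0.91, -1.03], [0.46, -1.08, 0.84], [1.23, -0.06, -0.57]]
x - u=[[0.6, 0.86, 1.07], [-0.51, 1.22, -0.89], [-1.19, 0.01, 0.65]]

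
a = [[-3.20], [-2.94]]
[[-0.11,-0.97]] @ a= [[3.20]]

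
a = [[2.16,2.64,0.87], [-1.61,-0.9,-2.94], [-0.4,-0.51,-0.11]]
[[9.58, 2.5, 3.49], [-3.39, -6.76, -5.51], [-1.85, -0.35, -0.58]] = a@[[1.53, -1.11, 1.19], [2.53, 1.00, -0.06], [-0.46, 2.6, 1.24]]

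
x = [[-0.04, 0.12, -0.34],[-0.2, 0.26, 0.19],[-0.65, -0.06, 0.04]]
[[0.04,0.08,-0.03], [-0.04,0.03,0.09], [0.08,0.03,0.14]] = x@[[-0.12, -0.08, -0.22], [-0.14, 0.18, 0.08], [-0.16, -0.17, 0.15]]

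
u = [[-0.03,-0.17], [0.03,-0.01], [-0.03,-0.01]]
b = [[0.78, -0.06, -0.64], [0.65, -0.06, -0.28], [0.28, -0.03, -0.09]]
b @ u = [[-0.01, -0.13],[-0.01, -0.11],[-0.01, -0.05]]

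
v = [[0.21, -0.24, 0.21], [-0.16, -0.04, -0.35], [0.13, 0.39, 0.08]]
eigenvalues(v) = [(0.28+0j), (-0.02+0.29j), (-0.02-0.29j)]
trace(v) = 0.25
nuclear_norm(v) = 1.06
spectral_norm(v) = 0.50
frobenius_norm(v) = 0.69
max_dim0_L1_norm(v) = 0.67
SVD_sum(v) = [[0.17, -0.0, 0.24], [-0.21, 0.01, -0.31], [0.08, -0.00, 0.11]] + [[-0.01, -0.23, 0.00], [-0.00, -0.04, 0.0], [0.02, 0.39, -0.0]] + [[0.05, -0.0, -0.04],[0.06, -0.00, -0.04],[0.04, -0.00, -0.03]]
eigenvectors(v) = [[(-0.93+0j), (-0.51-0.09j), -0.51+0.09j],[(0.36+0j), 0.00+0.53j, -0.53j],[0.10+0.00j, (0.67+0j), 0.67-0.00j]]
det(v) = 0.02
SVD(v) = [[0.59, -0.51, -0.63],[-0.76, -0.09, -0.64],[0.27, 0.86, -0.44]] @ diag([0.49844922244626927, 0.46005453809441, 0.10391436195949384]) @ [[0.56, -0.01, 0.83], [0.04, 1.0, -0.01], [-0.83, 0.04, 0.56]]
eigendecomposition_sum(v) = [[(0.33+0j), 0.05-0.00j, (0.25-0j)], [-0.13+0.00j, -0.02+0.00j, -0.10+0.00j], [(-0.03+0j), -0.01+0.00j, (-0.03+0j)]] + [[-0.06-0.03j, -0.15-0.04j, -0.02-0.13j], [(-0.02+0.06j), (-0.01+0.16j), -0.13+0.04j], [0.08+0.02j, (0.2+0.01j), 0.05+0.16j]] + [[-0.06+0.03j, -0.15+0.04j, (-0.02+0.13j)], [(-0.02-0.06j), (-0.01-0.16j), -0.13-0.04j], [0.08-0.02j, 0.20-0.01j, 0.05-0.16j]]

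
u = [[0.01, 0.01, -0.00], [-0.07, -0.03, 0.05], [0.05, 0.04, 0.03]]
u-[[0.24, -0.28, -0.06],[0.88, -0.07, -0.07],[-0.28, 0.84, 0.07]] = [[-0.23, 0.29, 0.06], [-0.95, 0.04, 0.12], [0.33, -0.80, -0.04]]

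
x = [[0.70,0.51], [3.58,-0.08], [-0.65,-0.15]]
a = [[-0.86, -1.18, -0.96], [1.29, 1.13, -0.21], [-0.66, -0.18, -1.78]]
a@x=[[-4.20, -0.20],[5.08, 0.60],[0.05, -0.06]]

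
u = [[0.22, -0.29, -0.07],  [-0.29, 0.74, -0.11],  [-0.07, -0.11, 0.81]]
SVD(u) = [[0.26, -0.36, -0.90], [-0.77, 0.49, -0.42], [0.59, 0.79, -0.15]] @ diag([0.9222353493158454, 0.7734745942765232, 0.07429005640763184]) @ [[0.26,  -0.77,  0.59], [-0.36,  0.49,  0.79], [-0.9,  -0.42,  -0.15]]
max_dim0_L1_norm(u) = 1.14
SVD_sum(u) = [[0.06,  -0.18,  0.14], [-0.18,  0.54,  -0.42], [0.14,  -0.42,  0.32]] + [[0.1, -0.14, -0.22], [-0.14, 0.19, 0.3], [-0.22, 0.30, 0.49]] + [[0.06, 0.03, 0.01], [0.03, 0.01, 0.0], [0.01, 0.00, 0.0]]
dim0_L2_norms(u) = [0.37, 0.8, 0.82]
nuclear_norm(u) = 1.77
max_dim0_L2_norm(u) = 0.82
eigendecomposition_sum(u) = [[0.06, 0.03, 0.01], [0.03, 0.01, 0.0], [0.01, 0.00, 0.0]] + [[0.10, -0.14, -0.22],  [-0.14, 0.19, 0.30],  [-0.22, 0.30, 0.49]] + [[0.06, -0.18, 0.14], [-0.18, 0.54, -0.42], [0.14, -0.42, 0.32]]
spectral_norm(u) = 0.92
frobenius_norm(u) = 1.21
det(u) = 0.05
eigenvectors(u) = [[0.9, 0.36, 0.26], [0.42, -0.49, -0.77], [0.15, -0.79, 0.59]]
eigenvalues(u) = [0.07, 0.77, 0.92]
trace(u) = 1.77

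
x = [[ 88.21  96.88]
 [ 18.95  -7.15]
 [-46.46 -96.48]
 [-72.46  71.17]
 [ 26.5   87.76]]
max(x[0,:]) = 96.88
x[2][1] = -96.48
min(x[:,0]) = -72.46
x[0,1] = 96.88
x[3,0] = -72.46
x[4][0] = 26.5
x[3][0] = -72.46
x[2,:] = [-46.46, -96.48]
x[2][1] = -96.48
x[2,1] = -96.48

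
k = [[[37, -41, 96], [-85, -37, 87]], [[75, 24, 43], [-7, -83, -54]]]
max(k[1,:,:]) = 75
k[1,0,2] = 43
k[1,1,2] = -54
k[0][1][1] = -37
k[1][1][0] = -7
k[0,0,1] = -41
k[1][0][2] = 43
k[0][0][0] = 37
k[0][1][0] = -85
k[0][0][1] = -41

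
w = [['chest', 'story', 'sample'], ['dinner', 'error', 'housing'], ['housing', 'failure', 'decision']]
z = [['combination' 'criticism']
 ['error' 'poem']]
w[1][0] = 'dinner'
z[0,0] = 'combination'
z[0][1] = 'criticism'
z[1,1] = 'poem'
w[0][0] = 'chest'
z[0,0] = 'combination'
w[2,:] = ['housing', 'failure', 'decision']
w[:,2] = ['sample', 'housing', 'decision']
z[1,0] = 'error'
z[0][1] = 'criticism'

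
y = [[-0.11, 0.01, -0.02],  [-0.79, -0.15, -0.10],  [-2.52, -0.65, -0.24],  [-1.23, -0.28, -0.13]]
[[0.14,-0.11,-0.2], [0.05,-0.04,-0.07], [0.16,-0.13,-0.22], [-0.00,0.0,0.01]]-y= [[0.25, -0.12, -0.18], [0.84, 0.11, 0.03], [2.68, 0.52, 0.02], [1.23, 0.28, 0.14]]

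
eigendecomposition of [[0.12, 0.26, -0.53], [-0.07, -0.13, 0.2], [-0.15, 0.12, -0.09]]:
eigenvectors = [[-0.83, 0.43, 0.78], [0.35, 0.75, -0.26], [0.44, 0.5, 0.57]]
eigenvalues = [0.29, -0.04, -0.35]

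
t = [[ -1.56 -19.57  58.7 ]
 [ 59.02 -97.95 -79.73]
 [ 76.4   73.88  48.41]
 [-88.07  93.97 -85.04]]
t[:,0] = [-1.56, 59.02, 76.4, -88.07]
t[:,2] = [58.7, -79.73, 48.41, -85.04]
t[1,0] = 59.02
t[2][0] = 76.4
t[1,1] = -97.95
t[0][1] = -19.57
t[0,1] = -19.57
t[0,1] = -19.57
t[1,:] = [59.02, -97.95, -79.73]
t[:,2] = [58.7, -79.73, 48.41, -85.04]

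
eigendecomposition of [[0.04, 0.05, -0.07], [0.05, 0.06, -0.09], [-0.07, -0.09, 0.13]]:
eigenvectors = [[-0.41,-0.83,-0.38], [-0.52,-0.13,0.85], [0.75,-0.55,0.37]]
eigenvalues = [0.23, 0.0, -0.0]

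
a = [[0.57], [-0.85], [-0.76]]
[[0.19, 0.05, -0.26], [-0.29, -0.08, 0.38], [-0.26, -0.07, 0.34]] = a@[[0.34, 0.09, -0.45]]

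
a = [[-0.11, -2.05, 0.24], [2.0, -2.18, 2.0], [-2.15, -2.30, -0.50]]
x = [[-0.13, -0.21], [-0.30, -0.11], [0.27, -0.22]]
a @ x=[[0.69, 0.20], [0.93, -0.62], [0.83, 0.81]]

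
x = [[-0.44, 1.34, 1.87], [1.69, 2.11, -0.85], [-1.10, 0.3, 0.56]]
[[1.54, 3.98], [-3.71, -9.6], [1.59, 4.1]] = x @ [[-1.11,-2.87], [-0.50,-1.29], [0.92,2.38]]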